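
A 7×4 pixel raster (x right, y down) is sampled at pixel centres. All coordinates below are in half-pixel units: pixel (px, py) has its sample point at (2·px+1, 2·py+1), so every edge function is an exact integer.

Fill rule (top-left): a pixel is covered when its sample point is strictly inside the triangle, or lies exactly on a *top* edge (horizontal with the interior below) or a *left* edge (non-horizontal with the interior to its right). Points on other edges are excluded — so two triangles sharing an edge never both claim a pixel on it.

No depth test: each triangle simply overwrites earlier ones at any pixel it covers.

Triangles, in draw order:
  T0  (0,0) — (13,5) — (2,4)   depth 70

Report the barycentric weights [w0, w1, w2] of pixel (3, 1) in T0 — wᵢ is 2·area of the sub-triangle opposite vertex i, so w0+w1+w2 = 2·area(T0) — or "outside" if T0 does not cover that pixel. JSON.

T0:
  2·area = 42
  edge (0, 0)→(13, 5): d=(13,5) right/bottom  bias=-1
  edge (13, 5)→(2, 4): d=(-11,-1) top-left  bias=+0
  edge (2, 4)→(0, 0): d=(-2,-4) top-left  bias=+0
    (0,0)@(1, 1): e=[8,32,2] → #
    (1,0)@(3, 1): e=[-2,34,10] → ·
    (0,1)@(1, 3): e=[34,10,-2] → ·
    (1,1)@(3, 3): e=[24,12,6] → #
    (2,1)@(5, 3): e=[14,14,14] → #
    (3,1)@(7, 3): e=[4,16,22] → #
    (4,1)@(9, 3): e=[-6,18,30] → ·
    (1,2)@(3, 5): e=[50,-10,2] → ·
    (2,2)@(5, 5): e=[40,-8,10] → ·
    (3,2)@(7, 5): e=[30,-6,18] → ·
    (6,2)@(13, 5): e=[0,0,42] → ·  [on edge]
  covered (4 px):
    # · · · · · ·
    · # # # · · ·
    · · · · · · ·
    · · · · · · ·

Result: [16,22,4]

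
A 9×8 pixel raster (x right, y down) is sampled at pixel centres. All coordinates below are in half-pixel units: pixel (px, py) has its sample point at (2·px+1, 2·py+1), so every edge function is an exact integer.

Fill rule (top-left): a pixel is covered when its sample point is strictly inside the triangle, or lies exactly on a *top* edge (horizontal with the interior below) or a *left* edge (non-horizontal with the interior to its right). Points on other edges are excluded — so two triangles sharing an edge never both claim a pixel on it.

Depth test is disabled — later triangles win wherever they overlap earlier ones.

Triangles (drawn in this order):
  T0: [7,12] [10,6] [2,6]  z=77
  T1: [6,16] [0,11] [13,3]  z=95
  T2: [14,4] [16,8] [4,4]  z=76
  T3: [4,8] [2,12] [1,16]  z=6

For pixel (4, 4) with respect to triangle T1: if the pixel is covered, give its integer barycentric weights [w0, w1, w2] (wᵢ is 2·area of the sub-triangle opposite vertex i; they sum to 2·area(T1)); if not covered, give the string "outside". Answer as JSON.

T0:
  2·area = 48  (B↔C swapped to make it positive)
  edge (7, 12)→(2, 6): d=(-5,-6) top-left  bias=+0
  edge (2, 6)→(10, 6): d=(8,0) top-left  bias=+0
  edge (10, 6)→(7, 12): d=(-3,6) right/bottom  bias=-1
    (1,3)@(3, 7): e=[1,8,39] → #
    (2,3)@(5, 7): e=[13,8,27] → #
    (3,3)@(7, 7): e=[25,8,15] → #
    (4,3)@(9, 7): e=[37,8,3] → #
    (5,3)@(11, 7): e=[49,8,-9] → ·
    (1,4)@(3, 9): e=[-9,24,33] → ·
    (2,4)@(5, 9): e=[3,24,21] → #
    (4,4)@(9, 9): e=[27,24,-3] → ·
    (2,5)@(5, 11): e=[-7,40,15] → ·
    (3,5)@(7, 11): e=[5,40,3] → #
    (4,5)@(9, 11): e=[17,40,-9] → ·
    (3,6)@(7, 13): e=[-5,56,-3] → ·
  covered (7 px):
    · · · · · · · · ·
    · · · · · · · · ·
    · · · · · · · · ·
    · # # # # · · · ·
    · · # # · · · · ·
    · · · # · · · · ·
    · · · · · · · · ·
    · · · · · · · · ·
T1:
  2·area = 113
  edge (6, 16)→(0, 11): d=(-6,-5) top-left  bias=+0
  edge (0, 11)→(13, 3): d=(13,-8) top-left  bias=+0
  edge (13, 3)→(6, 16): d=(-7,13) right/bottom  bias=-1
    (6,1)@(13, 3): e=[113,0,0] → ·  [on edge]
    (5,2)@(11, 5): e=[91,10,12] → #
    (6,2)@(13, 5): e=[101,26,-14] → ·
    (3,3)@(7, 7): e=[59,4,50] → #
    (4,3)@(9, 7): e=[69,20,24] → #
    (5,3)@(11, 7): e=[79,36,-2] → ·
    (2,4)@(5, 9): e=[37,14,62] → #
    (5,4)@(11, 9): e=[67,62,-16] → ·
    (0,5)@(1, 11): e=[5,8,100] → #
    (1,5)@(3, 11): e=[15,24,74] → #
    (4,5)@(9, 11): e=[45,72,-4] → ·
    (0,6)@(1, 13): e=[-7,34,86] → ·
  covered (14 px):
    · · · · · · · · ·
    · · · · · · · · ·
    · · · · · # · · ·
    · · · # # · · · ·
    · · # # # · · · ·
    # # # # · · · · ·
    · # # # · · · · ·
    · · # · · · · · ·
T2:
  2·area = 40
  edge (14, 4)→(16, 8): d=(2,4) right/bottom  bias=-1
  edge (16, 8)→(4, 4): d=(-12,-4) top-left  bias=+0
  edge (4, 4)→(14, 4): d=(10,0) top-left  bias=+0
    (0,1)@(1, 3): e=[50,0,-10] → ·  [on edge]
    (3,2)@(7, 5): e=[30,0,10] → #  [on edge]
    (4,2)@(9, 5): e=[22,8,10] → #
    (5,2)@(11, 5): e=[14,16,10] → #
    (6,2)@(13, 5): e=[6,24,10] → #
    (7,2)@(15, 5): e=[-2,32,10] → ·
    (3,3)@(7, 7): e=[34,-24,30] → ·
    (4,3)@(9, 7): e=[26,-16,30] → ·
    (5,3)@(11, 7): e=[18,-8,30] → ·
    (6,3)@(13, 7): e=[10,0,30] → #  [on edge]
    (7,3)@(15, 7): e=[2,8,30] → #
    (8,3)@(17, 7): e=[-6,16,30] → ·
  covered (6 px):
    · · · · · · · · ·
    · · · · · · · · ·
    · · · # # # # · ·
    · · · · · · # # ·
    · · · · · · · · ·
    · · · · · · · · ·
    · · · · · · · · ·
    · · · · · · · · ·
T3:
  2·area = 4  (B↔C swapped to make it positive)
  edge (4, 8)→(1, 16): d=(-3,8) right/bottom  bias=-1
  edge (1, 16)→(2, 12): d=(1,-4) top-left  bias=+0
  edge (2, 12)→(4, 8): d=(2,-4) top-left  bias=+0
  covered (0 px):
    · · · · · · · · ·
    · · · · · · · · ·
    · · · · · · · · ·
    · · · · · · · · ·
    · · · · · · · · ·
    · · · · · · · · ·
    · · · · · · · · ·
    · · · · · · · · ·

Answer: [46,10,57]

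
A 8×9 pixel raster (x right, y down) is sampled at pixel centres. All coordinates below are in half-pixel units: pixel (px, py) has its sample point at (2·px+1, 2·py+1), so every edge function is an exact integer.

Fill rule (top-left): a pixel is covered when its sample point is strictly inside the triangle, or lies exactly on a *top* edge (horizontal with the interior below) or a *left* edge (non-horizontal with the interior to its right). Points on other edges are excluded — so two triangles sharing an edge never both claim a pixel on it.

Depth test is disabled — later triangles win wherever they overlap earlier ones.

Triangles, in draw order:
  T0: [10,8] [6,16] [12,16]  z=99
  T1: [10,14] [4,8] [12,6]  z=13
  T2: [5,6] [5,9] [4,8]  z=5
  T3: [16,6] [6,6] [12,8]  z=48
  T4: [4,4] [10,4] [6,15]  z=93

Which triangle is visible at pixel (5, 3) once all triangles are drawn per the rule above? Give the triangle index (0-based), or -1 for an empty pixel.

T0:
  2·area = 48  (B↔C swapped to make it positive)
  edge (10, 8)→(12, 16): d=(2,8) right/bottom  bias=-1
  edge (12, 16)→(6, 16): d=(-6,0) right/bottom  bias=-1
  edge (6, 16)→(10, 8): d=(4,-8) top-left  bias=+0
    (4,5)@(9, 11): e=[14,30,4] → #
    (5,5)@(11, 11): e=[-2,30,20] → ·
    (4,6)@(9, 13): e=[18,18,12] → #
    (5,6)@(11, 13): e=[2,18,28] → #
    (6,6)@(13, 13): e=[-14,18,44] → ·
    (3,7)@(7, 15): e=[38,6,4] → #
    (6,7)@(13, 15): e=[-10,6,52] → ·
    (3,8)@(7, 17): e=[42,-6,12] → ·
    (4,8)@(9, 17): e=[26,-6,28] → ·
    (5,8)@(11, 17): e=[10,-6,44] → ·
  covered (6 px):
    · · · · · · · ·
    · · · · · · · ·
    · · · · · · · ·
    · · · · · · · ·
    · · · · · · · ·
    · · · · # · · ·
    · · · · # # · ·
    · · · # # # · ·
    · · · · · · · ·
T1:
  2·area = 60
  edge (10, 14)→(4, 8): d=(-6,-6) top-left  bias=+0
  edge (4, 8)→(12, 6): d=(8,-2) top-left  bias=+0
  edge (12, 6)→(10, 14): d=(-2,8) right/bottom  bias=-1
    (0,2)@(1, 5): e=[0,-30,90] → ·  [on edge]
    (1,3)@(3, 7): e=[0,-10,70] → ·  [on edge]
    (4,3)@(9, 7): e=[36,2,22] → #
    (5,3)@(11, 7): e=[48,6,6] → #
    (6,3)@(13, 7): e=[60,10,-10] → ·
    (2,4)@(5, 9): e=[0,10,50] → #  [on edge]
    (3,4)@(7, 9): e=[12,14,34] → #
    (6,4)@(13, 9): e=[48,26,-14] → ·
    (2,5)@(5, 11): e=[-12,26,46] → ·
    (3,5)@(7, 11): e=[0,30,30] → #  [on edge]
    (5,5)@(11, 11): e=[24,38,-2] → ·
    (3,6)@(7, 13): e=[-12,46,26] → ·
    (4,6)@(9, 13): e=[0,50,10] → #  [on edge]
    (5,7)@(11, 15): e=[0,70,-10] → ·  [on edge]
    (6,8)@(13, 17): e=[0,90,-30] → ·  [on edge]
  covered (9 px):
    · · · · · · · ·
    · · · · · · · ·
    · · · · · · · ·
    · · · · # # · ·
    · · # # # # · ·
    · · · # # · · ·
    · · · · # · · ·
    · · · · · · · ·
    · · · · · · · ·
T2:
  2·area = 3
  edge (5, 6)→(5, 9): d=(0,3) right/bottom  bias=-1
  edge (5, 9)→(4, 8): d=(-1,-1) top-left  bias=+0
  edge (4, 8)→(5, 6): d=(1,-2) top-left  bias=+0
    (2,0)@(5, 1): e=[0,8,-5] → ·  [on edge]
    (2,1)@(5, 3): e=[0,6,-3] → ·  [on edge]
    (0,2)@(1, 5): e=[12,0,-9] → ·  [on edge]
    (2,2)@(5, 5): e=[0,4,-1] → ·  [on edge]
    (1,3)@(3, 7): e=[6,0,-3] → ·  [on edge]
    (2,3)@(5, 7): e=[0,2,1] → ·  [on edge]
    (2,4)@(5, 9): e=[0,0,3] → ·  [on edge]
    (2,5)@(5, 11): e=[0,-2,5] → ·  [on edge]
    (3,5)@(7, 11): e=[-6,0,9] → ·  [on edge]
    (2,6)@(5, 13): e=[0,-4,7] → ·  [on edge]
    (4,6)@(9, 13): e=[-12,0,15] → ·  [on edge]
    (2,7)@(5, 15): e=[0,-6,9] → ·  [on edge]
    (5,7)@(11, 15): e=[-18,0,21] → ·  [on edge]
    (2,8)@(5, 17): e=[0,-8,11] → ·  [on edge]
    (6,8)@(13, 17): e=[-24,0,27] → ·  [on edge]
  covered (0 px):
    · · · · · · · ·
    · · · · · · · ·
    · · · · · · · ·
    · · · · · · · ·
    · · · · · · · ·
    · · · · · · · ·
    · · · · · · · ·
    · · · · · · · ·
    · · · · · · · ·
T3:
  2·area = 20  (B↔C swapped to make it positive)
  edge (16, 6)→(12, 8): d=(-4,2) right/bottom  bias=-1
  edge (12, 8)→(6, 6): d=(-6,-2) top-left  bias=+0
  edge (6, 6)→(16, 6): d=(10,0) top-left  bias=+0
    (1,2)@(3, 5): e=[30,0,-10] → ·  [on edge]
    (4,3)@(9, 7): e=[10,0,10] → #  [on edge]
    (5,3)@(11, 7): e=[6,4,10] → #
    (6,3)@(13, 7): e=[2,8,10] → #
    (7,3)@(15, 7): e=[-2,12,10] → ·
    (4,4)@(9, 9): e=[2,-12,30] → ·
    (5,4)@(11, 9): e=[-2,-8,30] → ·
    (6,4)@(13, 9): e=[-6,-4,30] → ·
    (7,4)@(15, 9): e=[-10,0,30] → ·  [on edge]
  covered (3 px):
    · · · · · · · ·
    · · · · · · · ·
    · · · · · · · ·
    · · · · # # # ·
    · · · · · · · ·
    · · · · · · · ·
    · · · · · · · ·
    · · · · · · · ·
    · · · · · · · ·
T4:
  2·area = 66
  edge (4, 4)→(10, 4): d=(6,0) top-left  bias=+0
  edge (10, 4)→(6, 15): d=(-4,11) right/bottom  bias=-1
  edge (6, 15)→(4, 4): d=(-2,-11) top-left  bias=+0
    (2,2)@(5, 5): e=[6,51,9] → #
    (3,2)@(7, 5): e=[6,29,31] → #
    (4,2)@(9, 5): e=[6,7,53] → #
    (5,2)@(11, 5): e=[6,-15,75] → ·
    (2,3)@(5, 7): e=[18,43,5] → #
    (4,3)@(9, 7): e=[18,-1,49] → ·
    (2,4)@(5, 9): e=[30,35,1] → #
    (4,4)@(9, 9): e=[30,-9,45] → ·
    (2,5)@(5, 11): e=[42,27,-3] → ·
    (3,5)@(7, 11): e=[42,5,19] → #
    (4,5)@(9, 11): e=[42,-17,41] → ·
    (3,6)@(7, 13): e=[54,-3,15] → ·
  covered (8 px):
    · · · · · · · ·
    · · · · · · · ·
    · · # # # · · ·
    · · # # · · · ·
    · · # # · · · ·
    · · · # · · · ·
    · · · · · · · ·
    · · · · · · · ·
    · · · · · · · ·

Z-buffer (winner per pixel, '.' = empty):
  . . . . . . . .
  . . . . . . . .
  . . 4 4 4 . . .
  . . 4 4 3 3 3 .
  . . 4 4 1 1 . .
  . . . 4 1 . . .
  . . . . 1 0 . .
  . . . 0 0 0 . .
  . . . . . . . .

Result: 3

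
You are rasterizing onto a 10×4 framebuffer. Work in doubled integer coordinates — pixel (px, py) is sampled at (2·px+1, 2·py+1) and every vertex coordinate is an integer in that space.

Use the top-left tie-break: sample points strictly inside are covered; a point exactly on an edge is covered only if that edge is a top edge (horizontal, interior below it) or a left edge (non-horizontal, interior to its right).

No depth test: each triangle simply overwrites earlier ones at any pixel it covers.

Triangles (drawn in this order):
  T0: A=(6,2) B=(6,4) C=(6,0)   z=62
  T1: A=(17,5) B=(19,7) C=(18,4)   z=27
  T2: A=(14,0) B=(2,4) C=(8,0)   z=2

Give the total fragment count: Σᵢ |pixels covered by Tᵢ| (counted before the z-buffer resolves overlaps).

T0:
  degenerate (2·area = 0) — covers nothing
T1:
  2·area = 4  (B↔C swapped to make it positive)
  edge (17, 5)→(18, 4): d=(1,-1) top-left  bias=+0
  edge (18, 4)→(19, 7): d=(1,3) right/bottom  bias=-1
  edge (19, 7)→(17, 5): d=(-2,-2) top-left  bias=+0
    (6,0)@(13, 1): e=[-8,12,0] → ·  [on edge]
    (8,0)@(17, 1): e=[-4,0,8] → ·  [on edge]
    (7,1)@(15, 3): e=[-4,8,0] → ·  [on edge]
    (9,1)@(19, 3): e=[0,-4,8] → ·  [on edge]
    (8,2)@(17, 5): e=[0,4,0] → █  [on edge]
    (9,2)@(19, 5): e=[2,-2,4] → ·
    (7,3)@(15, 7): e=[0,12,-8] → ·  [on edge]
    (8,3)@(17, 7): e=[2,6,-4] → ·
    (9,3)@(19, 7): e=[4,0,0] → ·  [on edge]
  covered (1 px):
    · · · · · · · · · ·
    · · · · · · · · · ·
    · · · · · · · · █ ·
    · · · · · · · · · ·
T2:
  2·area = 24
  edge (14, 0)→(2, 4): d=(-12,4) right/bottom  bias=-1
  edge (2, 4)→(8, 0): d=(6,-4) top-left  bias=+0
  edge (8, 0)→(14, 0): d=(6,0) top-left  bias=+0
    (3,0)@(7, 1): e=[16,2,6] → █
    (4,0)@(9, 1): e=[8,10,6] → █
    (5,0)@(11, 1): e=[0,18,6] → ·  [on edge]
    (2,1)@(5, 3): e=[0,6,18] → ·  [on edge]
    (3,1)@(7, 3): e=[-8,14,18] → ·
    (4,1)@(9, 3): e=[-16,22,18] → ·
  covered (2 px):
    · · · █ █ · · · · ·
    · · · · · · · · · ·
    · · · · · · · · · ·
    · · · · · · · · · ·

Answer: 3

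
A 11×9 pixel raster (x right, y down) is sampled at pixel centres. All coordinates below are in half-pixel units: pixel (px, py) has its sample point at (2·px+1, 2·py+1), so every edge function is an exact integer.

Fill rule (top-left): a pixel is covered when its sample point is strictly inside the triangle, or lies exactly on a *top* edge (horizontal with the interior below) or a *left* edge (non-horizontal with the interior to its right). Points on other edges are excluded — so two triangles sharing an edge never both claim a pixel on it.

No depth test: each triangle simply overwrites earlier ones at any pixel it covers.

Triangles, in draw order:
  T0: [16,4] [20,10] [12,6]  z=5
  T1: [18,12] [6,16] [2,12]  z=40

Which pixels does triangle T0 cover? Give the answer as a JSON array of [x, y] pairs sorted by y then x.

T0:
  2·area = 32
  edge (16, 4)→(20, 10): d=(4,6) right/bottom  bias=-1
  edge (20, 10)→(12, 6): d=(-8,-4) top-left  bias=+0
  edge (12, 6)→(16, 4): d=(4,-2) top-left  bias=+0
    (7,2)@(15, 5): e=[10,20,2] → X
    (8,2)@(17, 5): e=[-2,28,6] → .
    (7,3)@(15, 7): e=[18,4,10] → X
    (8,3)@(17, 7): e=[6,12,14] → X
    (9,3)@(19, 7): e=[-6,20,18] → .
    (7,4)@(15, 9): e=[26,-12,18] → .
    (8,4)@(17, 9): e=[14,-4,22] → .
    (9,4)@(19, 9): e=[2,4,26] → X
    (10,4)@(21, 9): e=[-10,12,30] → .
    (9,5)@(19, 11): e=[10,-12,34] → .
  covered (4 px):
    . . . . . . . . . . .
    . . . . . . . . . . .
    . . . . . . . X . . .
    . . . . . . . X X . .
    . . . . . . . . . X .
    . . . . . . . . . . .
    . . . . . . . . . . .
    . . . . . . . . . . .
    . . . . . . . . . . .
T1:
  2·area = 64
  edge (18, 12)→(6, 16): d=(-12,4) right/bottom  bias=-1
  edge (6, 16)→(2, 12): d=(-4,-4) top-left  bias=+0
  edge (2, 12)→(18, 12): d=(16,0) top-left  bias=+0
    (0,5)@(1, 11): e=[80,0,-16] → .  [on edge]
    (10,5)@(21, 11): e=[0,80,-16] → .  [on edge]
    (1,6)@(3, 13): e=[48,0,16] → X  [on edge]
    (2,6)@(5, 13): e=[40,8,16] → X
    (3,6)@(7, 13): e=[32,16,16] → X
    (4,6)@(9, 13): e=[24,24,16] → X
    (5,6)@(11, 13): e=[16,32,16] → X
    (6,6)@(13, 13): e=[8,40,16] → X
    (7,6)@(15, 13): e=[0,48,16] → .  [on edge]
    (1,7)@(3, 15): e=[24,-8,48] → .
    (2,7)@(5, 15): e=[16,0,48] → X  [on edge]
    (4,7)@(9, 15): e=[0,16,48] → .  [on edge]
    (1,8)@(3, 17): e=[0,-16,80] → .  [on edge]
    (3,8)@(7, 17): e=[-16,0,80] → .  [on edge]
  covered (8 px):
    . . . . . . . . . . .
    . . . . . . . . . . .
    . . . . . . . . . . .
    . . . . . . . . . . .
    . . . . . . . . . . .
    . . . . . . . . . . .
    . X X X X X X . . . .
    . . X X . . . . . . .
    . . . . . . . . . . .

Answer: [[7,2],[7,3],[8,3],[9,4]]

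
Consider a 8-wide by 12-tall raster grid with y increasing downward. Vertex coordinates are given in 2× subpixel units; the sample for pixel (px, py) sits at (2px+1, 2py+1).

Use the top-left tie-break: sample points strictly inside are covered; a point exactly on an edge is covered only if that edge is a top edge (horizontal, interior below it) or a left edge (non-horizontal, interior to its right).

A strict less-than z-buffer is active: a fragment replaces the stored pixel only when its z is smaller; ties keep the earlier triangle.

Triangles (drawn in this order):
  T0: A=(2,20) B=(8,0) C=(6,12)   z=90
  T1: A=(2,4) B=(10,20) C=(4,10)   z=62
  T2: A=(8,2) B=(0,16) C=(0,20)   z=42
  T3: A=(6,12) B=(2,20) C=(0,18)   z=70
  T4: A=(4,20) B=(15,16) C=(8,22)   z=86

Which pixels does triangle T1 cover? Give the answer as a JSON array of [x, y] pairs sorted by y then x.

T0:
  2·area = 32
  edge (2, 20)→(8, 0): d=(6,-20) top-left  bias=+0
  edge (8, 0)→(6, 12): d=(-2,12) right/bottom  bias=-1
  edge (6, 12)→(2, 20): d=(-4,8) right/bottom  bias=-1
    (3,2)@(7, 5): e=[10,2,20] → X
    (4,2)@(9, 5): e=[50,-22,4] → .
    (3,3)@(7, 7): e=[22,-2,12] → .
    (2,5)@(5, 11): e=[6,14,12] → X
    (3,5)@(7, 11): e=[46,-10,-4] → .
    (2,6)@(5, 13): e=[18,10,4] → X
    (3,6)@(7, 13): e=[58,-14,-12] → .
    (2,7)@(5, 15): e=[30,6,-4] → .
    (1,8)@(3, 17): e=[2,26,4] → X
    (2,8)@(5, 17): e=[42,2,-12] → .
    (1,9)@(3, 19): e=[14,22,-4] → .
  covered (4 px):
    . . . . . . . .
    . . . . . . . .
    . . . X . . . .
    . . . . . . . .
    . . . . . . . .
    . . X . . . . .
    . . X . . . . .
    . . . . . . . .
    . X . . . . . .
    . . . . . . . .
    . . . . . . . .
    . . . . . . . .
T1:
  2·area = 16
  edge (2, 4)→(10, 20): d=(8,16) right/bottom  bias=-1
  edge (10, 20)→(4, 10): d=(-6,-10) top-left  bias=+0
  edge (4, 10)→(2, 4): d=(-2,-6) top-left  bias=+0
    (0,0)@(1, 1): e=[-8,24,0] → .  [on edge]
    (0,2)@(1, 5): e=[24,0,-8] → .  [on edge]
    (1,3)@(3, 7): e=[8,8,0] → X  [on edge]
    (2,3)@(5, 7): e=[-24,28,12] → .
    (1,4)@(3, 9): e=[24,-4,-4] → .
    (2,5)@(5, 11): e=[8,4,4] → X
    (3,5)@(7, 11): e=[-24,24,16] → .
    (2,6)@(5, 13): e=[24,-8,0] → .  [on edge]
    (3,7)@(7, 15): e=[8,0,8] → X  [on edge]
    (4,7)@(9, 15): e=[-24,20,20] → .
    (3,8)@(7, 17): e=[24,-12,4] → .
    (3,9)@(7, 19): e=[40,-24,0] → .  [on edge]
  covered (3 px):
    . . . . . . . .
    . . . . . . . .
    . . . . . . . .
    . X . . . . . .
    . . . . . . . .
    . . X . . . . .
    . . . . . . . .
    . . . X . . . .
    . . . . . . . .
    . . . . . . . .
    . . . . . . . .
    . . . . . . . .
T2:
  2·area = 32  (B↔C swapped to make it positive)
  edge (8, 2)→(0, 20): d=(-8,18) right/bottom  bias=-1
  edge (0, 20)→(0, 16): d=(0,-4) top-left  bias=+0
  edge (0, 16)→(8, 2): d=(8,-14) top-left  bias=+0
    (1,5)@(3, 11): e=[18,12,2] → X
    (2,5)@(5, 11): e=[-18,20,30] → .
    (1,6)@(3, 13): e=[2,12,18] → X
    (2,6)@(5, 13): e=[-34,20,46] → .
    (0,7)@(1, 15): e=[22,4,6] → X
    (1,7)@(3, 15): e=[-14,12,34] → .
    (0,8)@(1, 17): e=[6,4,22] → X
    (1,8)@(3, 17): e=[-30,12,50] → .
    (0,9)@(1, 19): e=[-10,4,38] → .
  covered (4 px):
    . . . . . . . .
    . . . . . . . .
    . . . . . . . .
    . . . . . . . .
    . . . . . . . .
    . X . . . . . .
    . X . . . . . .
    X . . . . . . .
    X . . . . . . .
    . . . . . . . .
    . . . . . . . .
    . . . . . . . .
T3:
  2·area = 24
  edge (6, 12)→(2, 20): d=(-4,8) right/bottom  bias=-1
  edge (2, 20)→(0, 18): d=(-2,-2) top-left  bias=+0
  edge (0, 18)→(6, 12): d=(6,-6) top-left  bias=+0
    (7,1)@(15, 3): e=[-36,60,0] → .  [on edge]
    (6,2)@(13, 5): e=[-28,52,0] → .  [on edge]
    (5,3)@(11, 7): e=[-20,44,0] → .  [on edge]
    (4,4)@(9, 9): e=[-12,36,0] → .  [on edge]
    (3,5)@(7, 11): e=[-4,28,0] → .  [on edge]
    (2,6)@(5, 13): e=[4,20,0] → X  [on edge]
    (3,6)@(7, 13): e=[-12,24,12] → .
    (1,7)@(3, 15): e=[12,12,0] → X  [on edge]
    (2,7)@(5, 15): e=[-4,16,12] → .
    (0,8)@(1, 17): e=[20,4,0] → X  [on edge]
    (2,8)@(5, 17): e=[-12,12,24] → .
    (0,9)@(1, 19): e=[12,0,12] → X  [on edge]
    (1,10)@(3, 21): e=[-12,0,36] → .  [on edge]
    (2,11)@(5, 23): e=[-36,0,60] → .  [on edge]
  covered (5 px):
    . . . . . . . .
    . . . . . . . .
    . . . . . . . .
    . . . . . . . .
    . . . . . . . .
    . . . . . . . .
    . . X . . . . .
    . X . . . . . .
    X X . . . . . .
    X . . . . . . .
    . . . . . . . .
    . . . . . . . .
T4:
  2·area = 38
  edge (4, 20)→(15, 16): d=(11,-4) top-left  bias=+0
  edge (15, 16)→(8, 22): d=(-7,6) right/bottom  bias=-1
  edge (8, 22)→(4, 20): d=(-4,-2) top-left  bias=+0
    (6,8)@(13, 17): e=[3,5,30] → X
    (7,8)@(15, 17): e=[11,-7,34] → .
    (3,9)@(7, 19): e=[1,27,10] → X
    (4,9)@(9, 19): e=[9,15,14] → X
    (5,9)@(11, 19): e=[17,3,18] → X
    (6,9)@(13, 19): e=[25,-9,22] → .
    (3,10)@(7, 21): e=[23,13,2] → X
    (5,10)@(11, 21): e=[39,-11,10] → .
    (3,11)@(7, 23): e=[45,-1,-6] → .
    (4,11)@(9, 23): e=[53,-13,-2] → .
  covered (6 px):
    . . . . . . . .
    . . . . . . . .
    . . . . . . . .
    . . . . . . . .
    . . . . . . . .
    . . . . . . . .
    . . . . . . . .
    . . . . . . . .
    . . . . . . X .
    . . . X X X . .
    . . . X X . . .
    . . . . . . . .

Final: [[1,3],[2,5],[3,7]]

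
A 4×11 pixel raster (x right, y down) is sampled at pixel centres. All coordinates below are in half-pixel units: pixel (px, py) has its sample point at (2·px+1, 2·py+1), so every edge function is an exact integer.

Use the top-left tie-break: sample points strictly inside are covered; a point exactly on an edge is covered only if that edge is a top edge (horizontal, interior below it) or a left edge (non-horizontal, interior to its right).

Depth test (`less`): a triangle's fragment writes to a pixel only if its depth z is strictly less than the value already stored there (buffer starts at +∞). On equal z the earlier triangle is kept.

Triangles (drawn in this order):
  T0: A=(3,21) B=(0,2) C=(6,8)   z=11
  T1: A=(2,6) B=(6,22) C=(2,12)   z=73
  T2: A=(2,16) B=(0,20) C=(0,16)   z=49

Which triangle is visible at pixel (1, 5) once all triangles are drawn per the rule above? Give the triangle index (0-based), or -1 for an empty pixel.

T0:
  2·area = 96
  edge (3, 21)→(0, 2): d=(-3,-19) top-left  bias=+0
  edge (0, 2)→(6, 8): d=(6,6) right/bottom  bias=-1
  edge (6, 8)→(3, 21): d=(-3,13) right/bottom  bias=-1
    (0,1)@(1, 3): e=[16,0,80] → ·  [on edge]
    (0,2)@(1, 5): e=[10,12,74] → #
    (1,2)@(3, 5): e=[48,0,48] → ·  [on edge]
    (0,3)@(1, 7): e=[4,24,68] → #
    (1,3)@(3, 7): e=[42,12,42] → #
    (2,3)@(5, 7): e=[80,0,16] → ·  [on edge]
    (0,4)@(1, 9): e=[-2,36,62] → ·
    (1,4)@(3, 9): e=[36,24,36] → #
    (2,4)@(5, 9): e=[74,12,10] → #
    (3,4)@(7, 9): e=[112,0,-16] → ·  [on edge]
    (1,5)@(3, 11): e=[30,36,30] → #
    (3,5)@(7, 11): e=[106,12,-22] → ·
    (1,10)@(3, 21): e=[0,96,0] → ·  [on edge]
  covered (11 px):
    · · · ·
    · · · ·
    # · · ·
    # # · ·
    · # # ·
    · # # ·
    · # · ·
    · # · ·
    · # · ·
    · # · ·
    · · · ·
T1:
  2·area = 24
  edge (2, 6)→(6, 22): d=(4,16) right/bottom  bias=-1
  edge (6, 22)→(2, 12): d=(-4,-10) top-left  bias=+0
  edge (2, 12)→(2, 6): d=(0,-6) top-left  bias=+0
    (1,5)@(3, 11): e=[4,14,6] → #
    (2,5)@(5, 11): e=[-28,34,18] → ·
    (1,6)@(3, 13): e=[12,6,6] → #
    (2,6)@(5, 13): e=[-20,26,18] → ·
    (1,7)@(3, 15): e=[20,-2,6] → ·
    (2,9)@(5, 19): e=[4,2,18] → #
    (3,9)@(7, 19): e=[-28,22,30] → ·
    (2,10)@(5, 21): e=[12,-6,18] → ·
  covered (3 px):
    · · · ·
    · · · ·
    · · · ·
    · · · ·
    · · · ·
    · # · ·
    · # · ·
    · · · ·
    · · · ·
    · · # ·
    · · · ·
T2:
  2·area = 8
  edge (2, 16)→(0, 20): d=(-2,4) right/bottom  bias=-1
  edge (0, 20)→(0, 16): d=(0,-4) top-left  bias=+0
  edge (0, 16)→(2, 16): d=(2,0) top-left  bias=+0
    (0,8)@(1, 17): e=[2,4,2] → #
    (1,8)@(3, 17): e=[-6,12,2] → ·
    (0,9)@(1, 19): e=[-2,4,6] → ·
  covered (1 px):
    · · · ·
    · · · ·
    · · · ·
    · · · ·
    · · · ·
    · · · ·
    · · · ·
    · · · ·
    # · · ·
    · · · ·
    · · · ·

Z-buffer (winner per pixel, '.' = empty):
  . . . .
  . . . .
  0 . . .
  0 0 . .
  . 0 0 .
  . 0 0 .
  . 0 . .
  . 0 . .
  2 0 . .
  . 0 1 .
  . . . .

Result: 0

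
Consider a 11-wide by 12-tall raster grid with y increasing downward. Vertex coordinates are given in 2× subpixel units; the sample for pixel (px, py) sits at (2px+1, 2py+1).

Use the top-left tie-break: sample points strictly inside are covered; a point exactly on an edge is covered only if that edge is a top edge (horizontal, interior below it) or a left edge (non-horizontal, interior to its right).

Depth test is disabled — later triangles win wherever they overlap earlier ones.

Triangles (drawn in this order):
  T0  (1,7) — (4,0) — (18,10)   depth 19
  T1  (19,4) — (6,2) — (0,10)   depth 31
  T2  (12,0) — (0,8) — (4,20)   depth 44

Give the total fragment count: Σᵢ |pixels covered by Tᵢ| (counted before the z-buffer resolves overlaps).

T0:
  2·area = 128
  edge (1, 7)→(4, 0): d=(3,-7) top-left  bias=+0
  edge (4, 0)→(18, 10): d=(14,10) right/bottom  bias=-1
  edge (18, 10)→(1, 7): d=(-17,-3) top-left  bias=+0
    (2,0)@(5, 1): e=[10,4,114] → #
    (3,0)@(7, 1): e=[24,-16,120] → ·
    (1,1)@(3, 3): e=[2,52,74] → #
    (3,1)@(7, 3): e=[30,12,86] → #
    (4,1)@(9, 3): e=[44,-8,92] → ·
    (1,2)@(3, 5): e=[8,80,40] → #
    (4,2)@(9, 5): e=[50,20,58] → #
    (5,2)@(11, 5): e=[64,0,64] → ·  [on edge]
    (0,3)@(1, 7): e=[0,128,0] → #  [on edge]
    (5,3)@(11, 7): e=[70,28,30] → #
    (6,3)@(13, 7): e=[84,8,36] → #
    (7,3)@(15, 7): e=[98,-12,42] → ·
  covered (17 px):
    · · # · · · · · · · ·
    · # # # · · · · · · ·
    · # # # # · · · · · ·
    # # # # # # # · · · ·
    · · · · · · # # · · ·
    · · · · · · · · · · ·
    · · · · · · · · · · ·
    · · · · · · · · · · ·
    · · · · · · · · · · ·
    · · · · · · · · · · ·
    · · · · · · · · · · ·
    · · · · · · · · · · ·
T1:
  2·area = 116  (B↔C swapped to make it positive)
  edge (19, 4)→(0, 10): d=(-19,6) right/bottom  bias=-1
  edge (0, 10)→(6, 2): d=(6,-8) top-left  bias=+0
  edge (6, 2)→(19, 4): d=(13,2) right/bottom  bias=-1
    (3,1)@(7, 3): e=[91,14,11] → #
    (4,1)@(9, 3): e=[79,30,7] → #
    (5,1)@(11, 3): e=[67,46,3] → #
    (6,1)@(13, 3): e=[55,62,-1] → ·
    (2,2)@(5, 5): e=[65,10,41] → #
    (6,2)@(13, 5): e=[17,74,25] → #
    (7,2)@(15, 5): e=[5,90,21] → #
    (8,2)@(17, 5): e=[-7,106,17] → ·
    (1,3)@(3, 7): e=[39,6,71] → #
    (5,3)@(11, 7): e=[-9,70,55] → ·
    (6,3)@(13, 7): e=[-21,86,51] → ·
    (7,3)@(15, 7): e=[-33,102,47] → ·
  covered (15 px):
    · · · · · · · · · · ·
    · · · # # # · · · · ·
    · · # # # # # # · · ·
    · # # # # · · · · · ·
    # # · · · · · · · · ·
    · · · · · · · · · · ·
    · · · · · · · · · · ·
    · · · · · · · · · · ·
    · · · · · · · · · · ·
    · · · · · · · · · · ·
    · · · · · · · · · · ·
    · · · · · · · · · · ·
T2:
  2·area = 176  (B↔C swapped to make it positive)
  edge (12, 0)→(4, 20): d=(-8,20) right/bottom  bias=-1
  edge (4, 20)→(0, 8): d=(-4,-12) top-left  bias=+0
  edge (0, 8)→(12, 0): d=(12,-8) top-left  bias=+0
    (5,0)@(11, 1): e=[12,160,4] → #
    (6,0)@(13, 1): e=[-28,184,20] → ·
    (4,1)@(9, 3): e=[36,128,12] → #
    (5,1)@(11, 3): e=[-4,152,28] → ·
    (2,2)@(5, 5): e=[100,72,4] → #
    (3,2)@(7, 5): e=[60,96,20] → #
    (5,2)@(11, 5): e=[-20,144,52] → ·
    (1,3)@(3, 7): e=[124,40,12] → #
    (5,3)@(11, 7): e=[-36,136,76] → ·
    (0,4)@(1, 9): e=[148,8,20] → #
    (4,4)@(9, 9): e=[-12,104,84] → ·
    (0,5)@(1, 11): e=[132,0,44] → #  [on edge]
    (1,8)@(3, 17): e=[44,0,132] → #  [on edge]
    (2,11)@(5, 23): e=[-44,0,220] → ·  [on edge]
  covered (23 px):
    · · · · · # · · · · ·
    · · · · # · · · · · ·
    · · # # # · · · · · ·
    · # # # # · · · · · ·
    # # # # · · · · · · ·
    # # # # · · · · · · ·
    · # # · · · · · · · ·
    · # # · · · · · · · ·
    · # # · · · · · · · ·
    · · · · · · · · · · ·
    · · · · · · · · · · ·
    · · · · · · · · · · ·

Final: 55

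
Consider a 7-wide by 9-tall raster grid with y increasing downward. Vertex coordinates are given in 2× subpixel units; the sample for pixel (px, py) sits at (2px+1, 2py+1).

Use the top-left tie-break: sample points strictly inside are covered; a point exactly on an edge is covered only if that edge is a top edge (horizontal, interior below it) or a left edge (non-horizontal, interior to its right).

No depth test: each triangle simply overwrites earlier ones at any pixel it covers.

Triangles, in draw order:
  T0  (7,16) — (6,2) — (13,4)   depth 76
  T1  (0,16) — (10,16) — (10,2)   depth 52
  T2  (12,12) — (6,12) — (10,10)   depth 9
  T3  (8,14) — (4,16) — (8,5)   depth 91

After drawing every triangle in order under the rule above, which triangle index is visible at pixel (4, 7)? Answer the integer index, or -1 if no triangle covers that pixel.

T0:
  2·area = 96
  edge (7, 16)→(6, 2): d=(-1,-14) top-left  bias=+0
  edge (6, 2)→(13, 4): d=(7,2) right/bottom  bias=-1
  edge (13, 4)→(7, 16): d=(-6,12) right/bottom  bias=-1
    (3,1)@(7, 3): e=[13,5,78] → X
    (4,1)@(9, 3): e=[41,1,54] → X
    (5,1)@(11, 3): e=[69,-3,30] → .
    (3,2)@(7, 5): e=[11,19,66] → X
    (5,2)@(11, 5): e=[67,11,18] → X
    (6,2)@(13, 5): e=[95,7,-6] → .
    (3,3)@(7, 7): e=[9,33,54] → X
    (6,3)@(13, 7): e=[93,21,-18] → .
    (3,4)@(7, 9): e=[7,47,42] → X
    (5,4)@(11, 9): e=[63,39,-6] → .
    (3,5)@(7, 11): e=[5,61,30] → X
    (5,5)@(11, 11): e=[61,53,-18] → .
  covered (14 px):
    . . . . . . .
    . . . X X . .
    . . . X X X .
    . . . X X X .
    . . . X X . .
    . . . X X . .
    . . . X . . .
    . . . X . . .
    . . . . . . .
T1:
  2·area = 140  (B↔C swapped to make it positive)
  edge (0, 16)→(10, 2): d=(10,-14) top-left  bias=+0
  edge (10, 2)→(10, 16): d=(0,14) right/bottom  bias=-1
  edge (10, 16)→(0, 16): d=(-10,0) right/bottom  bias=-1
    (4,2)@(9, 5): e=[16,14,110] → X
    (5,2)@(11, 5): e=[44,-14,110] → .
    (3,3)@(7, 7): e=[8,42,90] → X
    (5,3)@(11, 7): e=[64,-14,90] → .
    (2,4)@(5, 9): e=[0,70,70] → X  [on edge]
    (5,4)@(11, 9): e=[84,-14,70] → .
    (2,5)@(5, 11): e=[20,70,50] → X
    (5,5)@(11, 11): e=[104,-14,50] → .
    (1,6)@(3, 13): e=[12,98,30] → X
    (5,6)@(11, 13): e=[124,-14,30] → .
    (0,7)@(1, 15): e=[4,126,10] → X
    (5,7)@(11, 15): e=[144,-14,10] → .
  covered (18 px):
    . . . . . . .
    . . . . . . .
    . . . . X . .
    . . . X X . .
    . . X X X . .
    . . X X X . .
    . X X X X . .
    X X X X X . .
    . . . . . . .
T2:
  2·area = 12
  edge (12, 12)→(6, 12): d=(-6,0) right/bottom  bias=-1
  edge (6, 12)→(10, 10): d=(4,-2) top-left  bias=+0
  edge (10, 10)→(12, 12): d=(2,2) right/bottom  bias=-1
    (0,0)@(1, 1): e=[66,-54,0] → .  [on edge]
    (1,1)@(3, 3): e=[54,-42,0] → .  [on edge]
    (2,2)@(5, 5): e=[42,-30,0] → .  [on edge]
    (3,3)@(7, 7): e=[30,-18,0] → .  [on edge]
    (4,4)@(9, 9): e=[18,-6,0] → .  [on edge]
    (4,5)@(9, 11): e=[6,2,4] → X
    (5,5)@(11, 11): e=[6,6,0] → .  [on edge]
    (4,6)@(9, 13): e=[-6,10,8] → .
    (6,6)@(13, 13): e=[-6,18,0] → .  [on edge]
  covered (1 px):
    . . . . . . .
    . . . . . . .
    . . . . . . .
    . . . . . . .
    . . . . . . .
    . . . . X . .
    . . . . . . .
    . . . . . . .
    . . . . . . .
T3:
  2·area = 36
  edge (8, 14)→(4, 16): d=(-4,2) right/bottom  bias=-1
  edge (4, 16)→(8, 5): d=(4,-11) top-left  bias=+0
  edge (8, 5)→(8, 14): d=(0,9) right/bottom  bias=-1
    (3,4)@(7, 9): e=[22,5,9] → X
    (4,4)@(9, 9): e=[18,27,-9] → .
    (3,5)@(7, 11): e=[14,13,9] → X
    (4,5)@(9, 11): e=[10,35,-9] → .
    (3,6)@(7, 13): e=[6,21,9] → X
    (4,6)@(9, 13): e=[2,43,-9] → .
    (2,7)@(5, 15): e=[2,7,27] → X
    (3,7)@(7, 15): e=[-2,29,9] → .
    (2,8)@(5, 17): e=[-6,15,27] → .
  covered (4 px):
    . . . . . . .
    . . . . . . .
    . . . . . . .
    . . . . . . .
    . . . X . . .
    . . . X . . .
    . . . X . . .
    . . X . . . .
    . . . . . . .

Z-buffer (winner per pixel, '.' = empty):
  . . . . . . .
  . . . 0 0 . .
  . . . 0 1 0 .
  . . . 1 1 0 .
  . . 1 3 1 . .
  . . 1 3 2 . .
  . 1 1 3 1 . .
  1 1 3 1 1 . .
  . . . . . . .

Result: 1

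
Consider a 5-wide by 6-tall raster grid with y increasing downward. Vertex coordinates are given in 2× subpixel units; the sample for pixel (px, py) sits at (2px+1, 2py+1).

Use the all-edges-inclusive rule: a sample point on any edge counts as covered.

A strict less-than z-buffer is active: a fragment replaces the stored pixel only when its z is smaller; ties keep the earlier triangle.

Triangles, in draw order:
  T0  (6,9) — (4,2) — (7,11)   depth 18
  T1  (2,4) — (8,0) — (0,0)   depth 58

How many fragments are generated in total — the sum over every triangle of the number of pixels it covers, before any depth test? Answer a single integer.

T0:
  2·area = 3
  edge (6, 9)→(4, 2): d=(-2,-7) inclusive
  edge (4, 2)→(7, 11): d=(3,9) inclusive
  edge (7, 11)→(6, 9): d=(-1,-2) inclusive
    (1,1)@(3, 3): e=[-9,12,0] → .  [on edge]
    (2,2)@(5, 5): e=[1,0,2] → X  [on edge]
    (3,2)@(7, 5): e=[15,-18,6] → .
    (2,3)@(5, 7): e=[-3,6,0] → .  [on edge]
    (3,5)@(7, 11): e=[3,0,0] → X  [on edge]
    (4,5)@(9, 11): e=[17,-18,4] → .
  covered (2 px):
    . . . . .
    . . . . .
    . . X . .
    . . . . .
    . . . . .
    . . . X .
T1:
  2·area = 32  (B↔C swapped to make it positive)
  edge (2, 4)→(0, 0): d=(-2,-4) inclusive
  edge (0, 0)→(8, 0): d=(8,0) inclusive
  edge (8, 0)→(2, 4): d=(-6,4) inclusive
    (0,0)@(1, 1): e=[2,8,22] → X
    (1,0)@(3, 1): e=[10,8,14] → X
    (2,0)@(5, 1): e=[18,8,6] → X
    (3,0)@(7, 1): e=[26,8,-2] → .
    (0,1)@(1, 3): e=[-2,24,10] → .
    (1,1)@(3, 3): e=[6,24,2] → X
    (2,1)@(5, 3): e=[14,24,-6] → .
    (1,2)@(3, 5): e=[2,40,-10] → .
  covered (4 px):
    X X X . .
    . X . . .
    . . . . .
    . . . . .
    . . . . .
    . . . . .

Result: 6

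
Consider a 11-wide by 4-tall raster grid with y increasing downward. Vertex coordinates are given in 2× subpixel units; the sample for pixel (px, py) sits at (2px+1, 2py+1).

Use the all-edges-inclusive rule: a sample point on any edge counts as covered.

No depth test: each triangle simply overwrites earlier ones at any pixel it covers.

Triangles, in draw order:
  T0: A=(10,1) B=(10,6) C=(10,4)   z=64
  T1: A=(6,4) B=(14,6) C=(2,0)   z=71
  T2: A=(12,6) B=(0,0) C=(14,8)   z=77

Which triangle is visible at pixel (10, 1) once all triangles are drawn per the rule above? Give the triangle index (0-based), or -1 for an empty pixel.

T0:
  degenerate (2·area = 0) — covers nothing
T1:
  2·area = 24  (B↔C swapped to make it positive)
  edge (6, 4)→(2, 0): d=(-4,-4) inclusive
  edge (2, 0)→(14, 6): d=(12,6) inclusive
  edge (14, 6)→(6, 4): d=(-8,-2) inclusive
    (1,0)@(3, 1): e=[0,6,18] → █  [on edge]
    (2,0)@(5, 1): e=[8,-6,22] → ·
    (1,1)@(3, 3): e=[-8,30,2] → ·
    (2,1)@(5, 3): e=[0,18,6] → █  [on edge]
    (3,1)@(7, 3): e=[8,6,10] → █
    (4,1)@(9, 3): e=[16,-6,14] → ·
    (2,2)@(5, 5): e=[-8,42,-10] → ·
    (3,2)@(7, 5): e=[0,30,-6] → ·  [on edge]
    (5,2)@(11, 5): e=[16,6,2] → █
    (6,2)@(13, 5): e=[24,-6,6] → ·
    (4,3)@(9, 7): e=[0,42,-18] → ·  [on edge]
    (5,3)@(11, 7): e=[8,30,-14] → ·
  covered (4 px):
    · █ · · · · · · · · ·
    · · █ █ · · · · · · ·
    · · · · · █ · · · · ·
    · · · · · · · · · · ·
T2:
  2·area = 12  (B↔C swapped to make it positive)
  edge (12, 6)→(14, 8): d=(2,2) inclusive
  edge (14, 8)→(0, 0): d=(-14,-8) inclusive
  edge (0, 0)→(12, 6): d=(12,6) inclusive
    (3,0)@(7, 1): e=[0,42,-30] → ·  [on edge]
    (4,1)@(9, 3): e=[0,30,-18] → ·  [on edge]
    (4,2)@(9, 5): e=[4,2,6] → █
    (5,2)@(11, 5): e=[0,18,-6] → ·  [on edge]
    (4,3)@(9, 7): e=[8,-26,30] → ·
    (6,3)@(13, 7): e=[0,6,6] → █  [on edge]
    (7,3)@(15, 7): e=[-4,22,-6] → ·
  covered (2 px):
    · · · · · · · · · · ·
    · · · · · · · · · · ·
    · · · · █ · · · · · ·
    · · · · · · █ · · · ·

Z-buffer (winner per pixel, '.' = empty):
  . 1 . . . . . . . . .
  . . 1 1 . . . . . . .
  . . . . 2 1 . . . . .
  . . . . . . 2 . . . .

Answer: -1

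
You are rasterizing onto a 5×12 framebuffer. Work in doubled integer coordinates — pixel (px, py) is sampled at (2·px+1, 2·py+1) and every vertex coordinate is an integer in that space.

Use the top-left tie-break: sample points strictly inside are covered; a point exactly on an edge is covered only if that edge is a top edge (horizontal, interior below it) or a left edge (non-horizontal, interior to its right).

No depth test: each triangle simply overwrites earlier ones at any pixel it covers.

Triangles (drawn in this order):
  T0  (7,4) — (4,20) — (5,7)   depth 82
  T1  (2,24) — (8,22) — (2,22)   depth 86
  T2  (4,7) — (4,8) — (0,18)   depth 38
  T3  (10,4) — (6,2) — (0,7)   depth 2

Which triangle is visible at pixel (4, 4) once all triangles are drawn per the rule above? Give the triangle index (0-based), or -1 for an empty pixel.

T0:
  2·area = 23
  edge (7, 4)→(4, 20): d=(-3,16) right/bottom  bias=-1
  edge (4, 20)→(5, 7): d=(1,-13) top-left  bias=+0
  edge (5, 7)→(7, 4): d=(2,-3) top-left  bias=+0
    (4,0)@(9, 1): e=[-23,46,0] → ·  [on edge]
    (2,3)@(5, 7): e=[23,0,0] → #  [on edge]
    (3,3)@(7, 7): e=[-9,26,6] → ·
    (2,4)@(5, 9): e=[17,2,4] → #
    (3,4)@(7, 9): e=[-15,28,10] → ·
    (2,5)@(5, 11): e=[11,4,8] → #
    (3,5)@(7, 11): e=[-21,30,14] → ·
    (0,6)@(1, 13): e=[69,-46,0] → ·  [on edge]
    (2,6)@(5, 13): e=[5,6,12] → #
    (3,6)@(7, 13): e=[-27,32,18] → ·
    (2,7)@(5, 15): e=[-1,8,16] → ·
  covered (4 px):
    · · · · ·
    · · · · ·
    · · · · ·
    · · # · ·
    · · # · ·
    · · # · ·
    · · # · ·
    · · · · ·
    · · · · ·
    · · · · ·
    · · · · ·
    · · · · ·
T1:
  2·area = 12  (B↔C swapped to make it positive)
  edge (2, 24)→(2, 22): d=(0,-2) top-left  bias=+0
  edge (2, 22)→(8, 22): d=(6,0) top-left  bias=+0
  edge (8, 22)→(2, 24): d=(-6,2) right/bottom  bias=-1
    (1,11)@(3, 23): e=[2,6,4] → #
    (2,11)@(5, 23): e=[6,6,0] → ·  [on edge]
  covered (1 px):
    · · · · ·
    · · · · ·
    · · · · ·
    · · · · ·
    · · · · ·
    · · · · ·
    · · · · ·
    · · · · ·
    · · · · ·
    · · · · ·
    · · · · ·
    · # · · ·
T2:
  2·area = 4
  edge (4, 7)→(4, 8): d=(0,1) right/bottom  bias=-1
  edge (4, 8)→(0, 18): d=(-4,10) right/bottom  bias=-1
  edge (0, 18)→(4, 7): d=(4,-11) top-left  bias=+0
  covered (0 px):
    · · · · ·
    · · · · ·
    · · · · ·
    · · · · ·
    · · · · ·
    · · · · ·
    · · · · ·
    · · · · ·
    · · · · ·
    · · · · ·
    · · · · ·
    · · · · ·
T3:
  2·area = 32  (B↔C swapped to make it positive)
  edge (10, 4)→(0, 7): d=(-10,3) right/bottom  bias=-1
  edge (0, 7)→(6, 2): d=(6,-5) top-left  bias=+0
  edge (6, 2)→(10, 4): d=(4,2) right/bottom  bias=-1
    (2,1)@(5, 3): e=[25,1,6] → #
    (3,1)@(7, 3): e=[19,11,2] → #
    (4,1)@(9, 3): e=[13,21,-2] → ·
    (1,2)@(3, 5): e=[11,3,18] → #
    (3,2)@(7, 5): e=[-1,23,10] → ·
    (1,3)@(3, 7): e=[-9,15,26] → ·
    (2,3)@(5, 7): e=[-15,25,22] → ·
  covered (4 px):
    · · · · ·
    · · # # ·
    · # # · ·
    · · · · ·
    · · · · ·
    · · · · ·
    · · · · ·
    · · · · ·
    · · · · ·
    · · · · ·
    · · · · ·
    · · · · ·

Z-buffer (winner per pixel, '.' = empty):
  . . . . .
  . . 3 3 .
  . 3 3 . .
  . . 0 . .
  . . 0 . .
  . . 0 . .
  . . 0 . .
  . . . . .
  . . . . .
  . . . . .
  . . . . .
  . 1 . . .

Final: -1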